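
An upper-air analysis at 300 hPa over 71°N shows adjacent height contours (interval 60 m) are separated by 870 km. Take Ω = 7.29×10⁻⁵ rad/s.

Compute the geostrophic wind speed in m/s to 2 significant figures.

Coriolis parameter at 71°N:
f = 2Ω sin φ = 2 × 7.29×10⁻⁵ × sin 71° = 1.38×10⁻⁴ s⁻¹
Height gradient: |∂Z/∂n| = 60 m / 870000 m = 6.90×10⁻⁵
On a pressure surface, geostrophic balance gives V_g = (g/f)|∂Z/∂n|:
V_g = 9.81 × 6.90×10⁻⁵ / 1.38×10⁻⁴ = 4.91 m/s

4.9 m/s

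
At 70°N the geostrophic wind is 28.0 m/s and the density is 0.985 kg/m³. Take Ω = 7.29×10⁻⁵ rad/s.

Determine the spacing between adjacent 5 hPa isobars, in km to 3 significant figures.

Coriolis parameter at 70°N:
f = 2Ω sin φ = 2 × 7.29×10⁻⁵ × sin 70° = 1.37×10⁻⁴ s⁻¹
Geostrophic balance rearranged: |∂P/∂n| = f ρ V_g
|∂P/∂n| = 1.37×10⁻⁴ × 0.985 × 28.0 = 3.78×10⁻³ Pa/m
Isobar spacing: Δn = ΔP/|∂P/∂n| = 500 Pa / 3.78×10⁻³ Pa/m = 132322 m ≈ 132 km

132 km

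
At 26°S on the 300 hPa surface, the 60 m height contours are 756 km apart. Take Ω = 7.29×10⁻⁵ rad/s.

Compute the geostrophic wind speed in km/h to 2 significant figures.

Coriolis parameter at 26°S:
f = 2Ω sin φ = 2 × 7.29×10⁻⁵ × sin 26° = 6.39×10⁻⁵ s⁻¹
Height gradient: |∂Z/∂n| = 60 m / 756000 m = 7.94×10⁻⁵
On a pressure surface, geostrophic balance gives V_g = (g/f)|∂Z/∂n|:
V_g = 9.81 × 7.94×10⁻⁵ / 6.39×10⁻⁵ = 12.2 m/s
Converting: 12.2 m/s × 3.6 = 44 km/h

44 km/h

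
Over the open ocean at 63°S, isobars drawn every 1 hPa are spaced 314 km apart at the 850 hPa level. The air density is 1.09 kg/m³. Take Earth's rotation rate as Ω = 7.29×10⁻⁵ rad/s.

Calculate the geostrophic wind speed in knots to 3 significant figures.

Coriolis parameter at 63°S:
f = 2Ω sin φ = 2 × 7.29×10⁻⁵ × sin 63° = 1.30×10⁻⁴ s⁻¹
Pressure gradient: |∂P/∂n| = 100 Pa / 314000 m = 3.18×10⁻⁴ Pa/m
Geostrophic balance (pressure-gradient force = Coriolis force):
V_g = (1/(fρ)) |∂P/∂n| = 3.18×10⁻⁴ / (1.30×10⁻⁴ × 1.09) = 2.25 m/s
Converting: 2.25 m/s × 1.944 = 4.37 knots

4.37 knots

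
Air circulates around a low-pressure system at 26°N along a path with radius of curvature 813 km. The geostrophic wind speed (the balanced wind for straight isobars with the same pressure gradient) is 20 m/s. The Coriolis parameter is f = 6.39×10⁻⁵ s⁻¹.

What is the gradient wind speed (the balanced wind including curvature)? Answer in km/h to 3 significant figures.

55.5 km/h

Around a low, centrifugal force acts outward with Coriolis, so pressure-gradient force balances both:
(1/ρ)|∂P/∂n| = fV + V²/R  →  V² + fR·V − fR·V_g = 0
With fR = 6.39×10⁻⁵ × 813×10³ m = 52.0 m/s:
V = [−fR + √((fR)² + 4 fR V_g)]/2 = [−52.0 + √(52.0² + 4×52.0×20)]/2 = 15.4 m/s
Subgeostrophic (V < V_g = 20 m/s), as expected around a low.
Converting: 15.4 m/s × 3.6 = 55.5 km/h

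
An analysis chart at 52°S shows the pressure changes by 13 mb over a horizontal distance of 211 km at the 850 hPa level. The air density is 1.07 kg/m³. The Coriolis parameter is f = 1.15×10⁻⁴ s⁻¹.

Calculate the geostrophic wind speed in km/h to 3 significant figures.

180 km/h

Pressure gradient: |∂P/∂n| = 1300 Pa / 211000 m = 6.16×10⁻³ Pa/m
Geostrophic balance (pressure-gradient force = Coriolis force):
V_g = (1/(fρ)) |∂P/∂n| = 6.16×10⁻³ / (1.15×10⁻⁴ × 1.07) = 50.1 m/s
Converting: 50.1 m/s × 3.6 = 180 km/h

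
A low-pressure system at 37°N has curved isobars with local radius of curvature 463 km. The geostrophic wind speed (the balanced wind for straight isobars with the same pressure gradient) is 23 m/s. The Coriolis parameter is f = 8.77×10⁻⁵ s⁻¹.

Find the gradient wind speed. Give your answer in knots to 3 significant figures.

31.9 knots

Around a low, centrifugal force acts outward with Coriolis, so pressure-gradient force balances both:
(1/ρ)|∂P/∂n| = fV + V²/R  →  V² + fR·V − fR·V_g = 0
With fR = 8.77×10⁻⁵ × 463×10³ m = 40.6 m/s:
V = [−fR + √((fR)² + 4 fR V_g)]/2 = [−40.6 + √(40.6² + 4×40.6×23)]/2 = 16.4 m/s
Subgeostrophic (V < V_g = 23 m/s), as expected around a low.
Converting: 16.4 m/s × 1.944 = 31.9 knots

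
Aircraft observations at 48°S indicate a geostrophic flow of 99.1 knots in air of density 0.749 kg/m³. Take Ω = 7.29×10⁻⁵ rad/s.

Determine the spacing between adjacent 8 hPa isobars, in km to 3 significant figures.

193 km

Coriolis parameter at 48°S:
f = 2Ω sin φ = 2 × 7.29×10⁻⁵ × sin 48° = 1.08×10⁻⁴ s⁻¹
Wind speed in SI: 99.1 knots = 51.0 m/s
Geostrophic balance rearranged: |∂P/∂n| = f ρ V_g
|∂P/∂n| = 1.08×10⁻⁴ × 0.749 × 51.0 = 4.14×10⁻³ Pa/m
Isobar spacing: Δn = ΔP/|∂P/∂n| = 800 Pa / 4.14×10⁻³ Pa/m = 193359 m ≈ 193 km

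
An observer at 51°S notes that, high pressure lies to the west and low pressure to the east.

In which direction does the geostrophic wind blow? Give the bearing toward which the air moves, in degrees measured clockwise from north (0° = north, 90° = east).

The pressure-gradient force points toward the east (bearing 090°).
Geostrophic balance: in the Southern Hemisphere the Coriolis force deflects motion to the left, so the geostrophic wind blows 90° to the left of the pressure-gradient force (low pressure on the right).
Rotating 090° by 90° counterclockwise gives 000° — the wind blows toward the north.

000°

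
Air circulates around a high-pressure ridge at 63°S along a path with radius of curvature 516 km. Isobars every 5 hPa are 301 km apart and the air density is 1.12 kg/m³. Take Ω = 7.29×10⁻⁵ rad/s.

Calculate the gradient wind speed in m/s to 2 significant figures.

15 m/s

Coriolis parameter at 63°S:
f = 2Ω sin φ = 2 × 7.29×10⁻⁵ × sin 63° = 1.30×10⁻⁴ s⁻¹
Pressure gradient: |∂P/∂n| = 500 Pa / 301000 m = 1.66×10⁻³ Pa/m
Geostrophic speed: V_g = |∂P/∂n|/(fρ) = 1.66×10⁻³/(1.30×10⁻⁴ × 1.12) = 11.4 m/s
Around a high, pressure-gradient force acts outward with centrifugal, so Coriolis balances both:
fV = (1/ρ)|∂P/∂n| + V²/R  →  V² − fR·V + fR·V_g = 0
With fR = 1.30×10⁻⁴ × 516×10³ m = 67.0 m/s:
V = [fR − √((fR)² − 4 fR V_g)]/2 = [67.0 − √(67.0² − 4×67.0×11.4)]/2 = 14.6 m/s
Supergeostrophic (V > V_g = 11.4 m/s), as expected around a high.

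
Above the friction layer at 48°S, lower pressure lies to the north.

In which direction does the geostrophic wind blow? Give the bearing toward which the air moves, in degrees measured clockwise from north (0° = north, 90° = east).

The pressure-gradient force points toward the north (bearing 000°).
Geostrophic balance: in the Southern Hemisphere the Coriolis force deflects motion to the left, so the geostrophic wind blows 90° to the left of the pressure-gradient force (low pressure on the right).
Rotating 000° by 90° counterclockwise gives 270° — the wind blows toward the west.

270°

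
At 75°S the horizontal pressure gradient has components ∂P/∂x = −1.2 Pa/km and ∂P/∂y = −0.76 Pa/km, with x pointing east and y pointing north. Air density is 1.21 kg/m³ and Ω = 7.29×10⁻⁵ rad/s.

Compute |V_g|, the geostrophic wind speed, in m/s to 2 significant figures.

8.3 m/s

Coriolis parameter at 75°S:
f = 2Ω sin φ = 2 × 7.29×10⁻⁵ × sin 75° = 1.41×10⁻⁴ s⁻¹
In the Southern Hemisphere f is negative: f = −1.41×10⁻⁴ s⁻¹.
Component geostrophic relations (x east, y north):
u_g = −(1/(fρ)) ∂P/∂y,  v_g = (1/(fρ)) ∂P/∂x
u_g = −(−0.76×10⁻³)/(−1.41×10⁻⁴ × 1.21) = −4.46 m/s;  v_g = (−1.2×10⁻³)/(−1.41×10⁻⁴ × 1.21) = 7.04 m/s
|V_g| = √(u_g² + v_g²) = 8.34 m/s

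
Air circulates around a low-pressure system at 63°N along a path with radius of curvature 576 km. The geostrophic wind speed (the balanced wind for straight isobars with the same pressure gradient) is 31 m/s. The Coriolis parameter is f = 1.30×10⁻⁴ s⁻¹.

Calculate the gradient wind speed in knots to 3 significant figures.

45.8 knots

Around a low, centrifugal force acts outward with Coriolis, so pressure-gradient force balances both:
(1/ρ)|∂P/∂n| = fV + V²/R  →  V² + fR·V − fR·V_g = 0
With fR = 1.30×10⁻⁴ × 576×10³ m = 74.9 m/s:
V = [−fR + √((fR)² + 4 fR V_g)]/2 = [−74.9 + √(74.9² + 4×74.9×31)]/2 = 23.6 m/s
Subgeostrophic (V < V_g = 31 m/s), as expected around a low.
Converting: 23.6 m/s × 1.944 = 45.8 knots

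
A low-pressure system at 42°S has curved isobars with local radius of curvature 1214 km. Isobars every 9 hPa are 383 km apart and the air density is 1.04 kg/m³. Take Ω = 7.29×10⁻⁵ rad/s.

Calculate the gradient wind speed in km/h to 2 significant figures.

71 km/h

Coriolis parameter at 42°S:
f = 2Ω sin φ = 2 × 7.29×10⁻⁵ × sin 42° = 9.76×10⁻⁵ s⁻¹
Pressure gradient: |∂P/∂n| = 900 Pa / 383000 m = 2.35×10⁻³ Pa/m
Geostrophic speed: V_g = |∂P/∂n|/(fρ) = 2.35×10⁻³/(9.76×10⁻⁵ × 1.04) = 23.2 m/s
Around a low, centrifugal force acts outward with Coriolis, so pressure-gradient force balances both:
(1/ρ)|∂P/∂n| = fV + V²/R  →  V² + fR·V − fR·V_g = 0
With fR = 9.76×10⁻⁵ × 1214×10³ m = 118 m/s:
V = [−fR + √((fR)² + 4 fR V_g)]/2 = [−118 + √(118² + 4×118×23.2)]/2 = 19.8 m/s
Subgeostrophic (V < V_g = 23.2 m/s), as expected around a low.
Converting: 19.8 m/s × 3.6 = 71 km/h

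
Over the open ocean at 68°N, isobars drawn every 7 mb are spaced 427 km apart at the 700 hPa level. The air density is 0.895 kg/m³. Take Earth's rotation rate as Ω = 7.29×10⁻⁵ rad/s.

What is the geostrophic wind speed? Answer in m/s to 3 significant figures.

Coriolis parameter at 68°N:
f = 2Ω sin φ = 2 × 7.29×10⁻⁵ × sin 68° = 1.35×10⁻⁴ s⁻¹
Pressure gradient: |∂P/∂n| = 700 Pa / 427000 m = 1.64×10⁻³ Pa/m
Geostrophic balance (pressure-gradient force = Coriolis force):
V_g = (1/(fρ)) |∂P/∂n| = 1.64×10⁻³ / (1.35×10⁻⁴ × 0.895) = 13.5 m/s

13.5 m/s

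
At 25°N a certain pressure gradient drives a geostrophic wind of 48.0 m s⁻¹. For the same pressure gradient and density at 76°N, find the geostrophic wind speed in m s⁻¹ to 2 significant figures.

21 m s⁻¹

With the same pressure gradient and density, V_g ∝ 1/f ∝ 1/sin φ.
V₂ = V₁ · sin φ₁ / sin φ₂ = 48.0 × sin 25° / sin 76°
V₂ = 48.0 × 0.4226/0.9703 = 21 m s⁻¹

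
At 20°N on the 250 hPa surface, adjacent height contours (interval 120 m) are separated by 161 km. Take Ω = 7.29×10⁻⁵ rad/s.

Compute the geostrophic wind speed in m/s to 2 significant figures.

Coriolis parameter at 20°N:
f = 2Ω sin φ = 2 × 7.29×10⁻⁵ × sin 20° = 4.99×10⁻⁵ s⁻¹
Height gradient: |∂Z/∂n| = 120 m / 161000 m = 7.45×10⁻⁴
On a pressure surface, geostrophic balance gives V_g = (g/f)|∂Z/∂n|:
V_g = 9.81 × 7.45×10⁻⁴ / 4.99×10⁻⁵ = 147 m/s

150 m/s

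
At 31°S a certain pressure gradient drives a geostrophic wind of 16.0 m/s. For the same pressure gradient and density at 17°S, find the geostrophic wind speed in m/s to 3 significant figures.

28.2 m/s

With the same pressure gradient and density, V_g ∝ 1/f ∝ 1/sin φ.
V₂ = V₁ · sin φ₁ / sin φ₂ = 16.0 × sin 31° / sin 17°
V₂ = 16.0 × 0.5150/0.2924 = 28.2 m/s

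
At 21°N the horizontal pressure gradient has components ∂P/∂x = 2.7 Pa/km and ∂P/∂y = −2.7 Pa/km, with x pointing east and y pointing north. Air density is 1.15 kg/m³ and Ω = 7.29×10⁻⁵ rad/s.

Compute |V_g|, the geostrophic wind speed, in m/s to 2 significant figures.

64 m/s

Coriolis parameter at 21°N:
f = 2Ω sin φ = 2 × 7.29×10⁻⁵ × sin 21° = 5.23×10⁻⁵ s⁻¹
Component geostrophic relations (x east, y north):
u_g = −(1/(fρ)) ∂P/∂y,  v_g = (1/(fρ)) ∂P/∂x
u_g = −(−2.7×10⁻³)/(5.23×10⁻⁵ × 1.15) = 44.9 m/s;  v_g = (2.7×10⁻³)/(5.23×10⁻⁵ × 1.15) = 44.9 m/s
|V_g| = √(u_g² + v_g²) = 63.5 m/s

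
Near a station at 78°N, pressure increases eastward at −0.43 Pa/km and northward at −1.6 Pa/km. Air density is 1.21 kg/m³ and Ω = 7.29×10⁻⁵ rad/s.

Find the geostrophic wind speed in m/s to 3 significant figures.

Coriolis parameter at 78°N:
f = 2Ω sin φ = 2 × 7.29×10⁻⁵ × sin 78° = 1.43×10⁻⁴ s⁻¹
Component geostrophic relations (x east, y north):
u_g = −(1/(fρ)) ∂P/∂y,  v_g = (1/(fρ)) ∂P/∂x
u_g = −(−1.6×10⁻³)/(1.43×10⁻⁴ × 1.21) = 9.27 m/s;  v_g = (−0.43×10⁻³)/(1.43×10⁻⁴ × 1.21) = −2.49 m/s
|V_g| = √(u_g² + v_g²) = 9.60 m/s

9.60 m/s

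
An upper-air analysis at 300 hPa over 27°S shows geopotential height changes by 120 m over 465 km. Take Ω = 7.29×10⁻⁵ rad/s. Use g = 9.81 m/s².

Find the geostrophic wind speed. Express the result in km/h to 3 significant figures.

Coriolis parameter at 27°S:
f = 2Ω sin φ = 2 × 7.29×10⁻⁵ × sin 27° = 6.62×10⁻⁵ s⁻¹
Height gradient: |∂Z/∂n| = 120 m / 465000 m = 2.58×10⁻⁴
On a pressure surface, geostrophic balance gives V_g = (g/f)|∂Z/∂n|:
V_g = 9.81 × 2.58×10⁻⁴ / 6.62×10⁻⁵ = 38.2 m/s
Converting: 38.2 m/s × 3.6 = 138 km/h

138 km/h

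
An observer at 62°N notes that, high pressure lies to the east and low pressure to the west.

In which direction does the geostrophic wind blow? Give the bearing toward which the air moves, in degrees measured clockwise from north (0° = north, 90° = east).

000°

The pressure-gradient force points toward the west (bearing 270°).
Geostrophic balance: in the Northern Hemisphere the Coriolis force deflects motion to the right, so the geostrophic wind blows 90° to the right of the pressure-gradient force (low pressure on the left).
Rotating 270° by 90° clockwise gives 000° — the wind blows toward the north.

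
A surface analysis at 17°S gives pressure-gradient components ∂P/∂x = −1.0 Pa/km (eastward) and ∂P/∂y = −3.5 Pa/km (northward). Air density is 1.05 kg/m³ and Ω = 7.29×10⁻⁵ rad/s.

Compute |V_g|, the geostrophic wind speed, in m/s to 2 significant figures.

81 m/s

Coriolis parameter at 17°S:
f = 2Ω sin φ = 2 × 7.29×10⁻⁵ × sin 17° = 4.26×10⁻⁵ s⁻¹
In the Southern Hemisphere f is negative: f = −4.26×10⁻⁵ s⁻¹.
Component geostrophic relations (x east, y north):
u_g = −(1/(fρ)) ∂P/∂y,  v_g = (1/(fρ)) ∂P/∂x
u_g = −(−3.5×10⁻³)/(−4.26×10⁻⁵ × 1.05) = −78.2 m/s;  v_g = (−1.0×10⁻³)/(−4.26×10⁻⁵ × 1.05) = 22.3 m/s
|V_g| = √(u_g² + v_g²) = 81.3 m/s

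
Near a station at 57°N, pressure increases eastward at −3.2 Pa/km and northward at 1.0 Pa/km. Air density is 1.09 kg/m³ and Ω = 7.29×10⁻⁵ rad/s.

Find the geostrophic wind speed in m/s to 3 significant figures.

25.2 m/s

Coriolis parameter at 57°N:
f = 2Ω sin φ = 2 × 7.29×10⁻⁵ × sin 57° = 1.22×10⁻⁴ s⁻¹
Component geostrophic relations (x east, y north):
u_g = −(1/(fρ)) ∂P/∂y,  v_g = (1/(fρ)) ∂P/∂x
u_g = −(1.0×10⁻³)/(1.22×10⁻⁴ × 1.09) = −7.50 m/s;  v_g = (−3.2×10⁻³)/(1.22×10⁻⁴ × 1.09) = −24.0 m/s
|V_g| = √(u_g² + v_g²) = 25.2 m/s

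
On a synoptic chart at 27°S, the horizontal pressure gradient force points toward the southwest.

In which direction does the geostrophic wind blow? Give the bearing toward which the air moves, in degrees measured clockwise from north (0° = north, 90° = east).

The pressure-gradient force points toward the southwest (bearing 225°).
Geostrophic balance: in the Southern Hemisphere the Coriolis force deflects motion to the left, so the geostrophic wind blows 90° to the left of the pressure-gradient force (low pressure on the right).
Rotating 225° by 90° counterclockwise gives 135° — the wind blows toward the southeast.

135°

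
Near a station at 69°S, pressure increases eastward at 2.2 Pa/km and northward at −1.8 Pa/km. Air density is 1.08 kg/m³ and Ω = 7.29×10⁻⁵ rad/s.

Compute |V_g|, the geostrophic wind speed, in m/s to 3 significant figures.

Coriolis parameter at 69°S:
f = 2Ω sin φ = 2 × 7.29×10⁻⁵ × sin 69° = 1.36×10⁻⁴ s⁻¹
In the Southern Hemisphere f is negative: f = −1.36×10⁻⁴ s⁻¹.
Component geostrophic relations (x east, y north):
u_g = −(1/(fρ)) ∂P/∂y,  v_g = (1/(fρ)) ∂P/∂x
u_g = −(−1.8×10⁻³)/(−1.36×10⁻⁴ × 1.08) = −12.2 m/s;  v_g = (2.2×10⁻³)/(−1.36×10⁻⁴ × 1.08) = −15.0 m/s
|V_g| = √(u_g² + v_g²) = 19.3 m/s

19.3 m/s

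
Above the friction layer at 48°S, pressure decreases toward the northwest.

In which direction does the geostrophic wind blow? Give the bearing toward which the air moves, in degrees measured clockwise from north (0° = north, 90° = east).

225°

The pressure-gradient force points toward the northwest (bearing 315°).
Geostrophic balance: in the Southern Hemisphere the Coriolis force deflects motion to the left, so the geostrophic wind blows 90° to the left of the pressure-gradient force (low pressure on the right).
Rotating 315° by 90° counterclockwise gives 225° — the wind blows toward the southwest.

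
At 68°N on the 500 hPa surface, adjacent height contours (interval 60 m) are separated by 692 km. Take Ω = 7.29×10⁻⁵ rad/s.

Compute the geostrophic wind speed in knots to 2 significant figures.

12 knots

Coriolis parameter at 68°N:
f = 2Ω sin φ = 2 × 7.29×10⁻⁵ × sin 68° = 1.35×10⁻⁴ s⁻¹
Height gradient: |∂Z/∂n| = 60 m / 692000 m = 8.67×10⁻⁵
On a pressure surface, geostrophic balance gives V_g = (g/f)|∂Z/∂n|:
V_g = 9.81 × 8.67×10⁻⁵ / 1.35×10⁻⁴ = 6.29 m/s
Converting: 6.29 m/s × 1.944 = 12 knots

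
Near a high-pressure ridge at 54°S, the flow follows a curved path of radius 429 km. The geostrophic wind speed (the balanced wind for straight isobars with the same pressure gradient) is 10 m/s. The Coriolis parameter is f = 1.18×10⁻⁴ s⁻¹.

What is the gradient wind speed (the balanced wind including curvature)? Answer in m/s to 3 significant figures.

Around a high, pressure-gradient force acts outward with centrifugal, so Coriolis balances both:
fV = (1/ρ)|∂P/∂n| + V²/R  →  V² − fR·V + fR·V_g = 0
With fR = 1.18×10⁻⁴ × 429×10³ m = 50.6 m/s:
V = [fR − √((fR)² − 4 fR V_g)]/2 = [50.6 − √(50.6² − 4×50.6×10)]/2 = 13.7 m/s
Supergeostrophic (V > V_g = 10 m/s), as expected around a high.

13.7 m/s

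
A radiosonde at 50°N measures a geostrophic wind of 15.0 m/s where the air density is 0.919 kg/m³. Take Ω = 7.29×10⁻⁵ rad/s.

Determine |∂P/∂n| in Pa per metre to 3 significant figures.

Coriolis parameter at 50°N:
f = 2Ω sin φ = 2 × 7.29×10⁻⁵ × sin 50° = 1.12×10⁻⁴ s⁻¹
Geostrophic balance rearranged: |∂P/∂n| = f ρ V_g
|∂P/∂n| = 1.12×10⁻⁴ × 0.919 × 15.0 = 1.54×10⁻³ Pa/m

1.54×10⁻³ Pa/m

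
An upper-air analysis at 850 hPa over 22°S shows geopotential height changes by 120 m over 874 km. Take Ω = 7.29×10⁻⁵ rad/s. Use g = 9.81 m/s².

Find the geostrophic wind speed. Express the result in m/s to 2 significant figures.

Coriolis parameter at 22°S:
f = 2Ω sin φ = 2 × 7.29×10⁻⁵ × sin 22° = 5.46×10⁻⁵ s⁻¹
Height gradient: |∂Z/∂n| = 120 m / 874000 m = 1.37×10⁻⁴
On a pressure surface, geostrophic balance gives V_g = (g/f)|∂Z/∂n|:
V_g = 9.81 × 1.37×10⁻⁴ / 5.46×10⁻⁵ = 24.7 m/s

25 m/s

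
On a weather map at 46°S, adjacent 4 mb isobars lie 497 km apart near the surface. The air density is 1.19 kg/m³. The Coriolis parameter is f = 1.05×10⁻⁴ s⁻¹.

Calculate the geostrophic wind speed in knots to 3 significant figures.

12.5 knots

Pressure gradient: |∂P/∂n| = 400 Pa / 497000 m = 8.05×10⁻⁴ Pa/m
Geostrophic balance (pressure-gradient force = Coriolis force):
V_g = (1/(fρ)) |∂P/∂n| = 8.05×10⁻⁴ / (1.05×10⁻⁴ × 1.19) = 6.44 m/s
Converting: 6.44 m/s × 1.944 = 12.5 knots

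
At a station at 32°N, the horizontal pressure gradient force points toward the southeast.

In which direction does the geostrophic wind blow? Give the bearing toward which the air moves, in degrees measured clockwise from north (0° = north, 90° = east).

225°

The pressure-gradient force points toward the southeast (bearing 135°).
Geostrophic balance: in the Northern Hemisphere the Coriolis force deflects motion to the right, so the geostrophic wind blows 90° to the right of the pressure-gradient force (low pressure on the left).
Rotating 135° by 90° clockwise gives 225° — the wind blows toward the southwest.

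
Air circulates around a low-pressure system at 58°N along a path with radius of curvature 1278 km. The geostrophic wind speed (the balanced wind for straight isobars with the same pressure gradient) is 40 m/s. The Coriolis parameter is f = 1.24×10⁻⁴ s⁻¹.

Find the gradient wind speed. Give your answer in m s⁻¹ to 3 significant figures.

Around a low, centrifugal force acts outward with Coriolis, so pressure-gradient force balances both:
(1/ρ)|∂P/∂n| = fV + V²/R  →  V² + fR·V − fR·V_g = 0
With fR = 1.24×10⁻⁴ × 1278×10³ m = 158 m/s:
V = [−fR + √((fR)² + 4 fR V_g)]/2 = [−158 + √(158² + 4×158×40)]/2 = 33.1 m/s
Subgeostrophic (V < V_g = 40 m/s), as expected around a low.

33.1 m s⁻¹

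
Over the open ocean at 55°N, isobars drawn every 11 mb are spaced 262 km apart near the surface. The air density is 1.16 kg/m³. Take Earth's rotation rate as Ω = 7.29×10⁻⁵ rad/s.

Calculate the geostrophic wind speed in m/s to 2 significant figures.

Coriolis parameter at 55°N:
f = 2Ω sin φ = 2 × 7.29×10⁻⁵ × sin 55° = 1.19×10⁻⁴ s⁻¹
Pressure gradient: |∂P/∂n| = 1100 Pa / 262000 m = 4.20×10⁻³ Pa/m
Geostrophic balance (pressure-gradient force = Coriolis force):
V_g = (1/(fρ)) |∂P/∂n| = 4.20×10⁻³ / (1.19×10⁻⁴ × 1.16) = 30.3 m/s

30 m/s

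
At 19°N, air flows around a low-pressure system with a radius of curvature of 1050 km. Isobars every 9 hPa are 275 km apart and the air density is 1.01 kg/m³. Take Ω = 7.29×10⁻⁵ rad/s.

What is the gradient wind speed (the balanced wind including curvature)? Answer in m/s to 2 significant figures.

39 m/s

Coriolis parameter at 19°N:
f = 2Ω sin φ = 2 × 7.29×10⁻⁵ × sin 19° = 4.75×10⁻⁵ s⁻¹
Pressure gradient: |∂P/∂n| = 900 Pa / 275000 m = 3.27×10⁻³ Pa/m
Geostrophic speed: V_g = |∂P/∂n|/(fρ) = 3.27×10⁻³/(4.75×10⁻⁵ × 1.01) = 68.3 m/s
Around a low, centrifugal force acts outward with Coriolis, so pressure-gradient force balances both:
(1/ρ)|∂P/∂n| = fV + V²/R  →  V² + fR·V − fR·V_g = 0
With fR = 4.75×10⁻⁵ × 1050×10³ m = 49.8 m/s:
V = [−fR + √((fR)² + 4 fR V_g)]/2 = [−49.8 + √(49.8² + 4×49.8×68.3)]/2 = 38.5 m/s
Subgeostrophic (V < V_g = 68.3 m/s), as expected around a low.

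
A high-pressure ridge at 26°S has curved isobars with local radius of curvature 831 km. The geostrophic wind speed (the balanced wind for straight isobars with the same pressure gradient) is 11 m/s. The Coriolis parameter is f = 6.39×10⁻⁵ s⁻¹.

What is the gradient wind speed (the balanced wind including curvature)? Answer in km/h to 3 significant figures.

Around a high, pressure-gradient force acts outward with centrifugal, so Coriolis balances both:
fV = (1/ρ)|∂P/∂n| + V²/R  →  V² − fR·V + fR·V_g = 0
With fR = 6.39×10⁻⁵ × 831×10³ m = 53.1 m/s:
V = [fR − √((fR)² − 4 fR V_g)]/2 = [53.1 − √(53.1² − 4×53.1×11)]/2 = 15.6 m/s
Supergeostrophic (V > V_g = 11 m/s), as expected around a high.
Converting: 15.6 m/s × 3.6 = 56.0 km/h

56.0 km/h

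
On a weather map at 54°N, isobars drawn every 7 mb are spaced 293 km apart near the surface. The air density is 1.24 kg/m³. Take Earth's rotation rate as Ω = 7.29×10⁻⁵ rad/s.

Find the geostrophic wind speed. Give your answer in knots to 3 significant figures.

Coriolis parameter at 54°N:
f = 2Ω sin φ = 2 × 7.29×10⁻⁵ × sin 54° = 1.18×10⁻⁴ s⁻¹
Pressure gradient: |∂P/∂n| = 700 Pa / 293000 m = 2.39×10⁻³ Pa/m
Geostrophic balance (pressure-gradient force = Coriolis force):
V_g = (1/(fρ)) |∂P/∂n| = 2.39×10⁻³ / (1.18×10⁻⁴ × 1.24) = 16.3 m/s
Converting: 16.3 m/s × 1.944 = 31.8 knots

31.8 knots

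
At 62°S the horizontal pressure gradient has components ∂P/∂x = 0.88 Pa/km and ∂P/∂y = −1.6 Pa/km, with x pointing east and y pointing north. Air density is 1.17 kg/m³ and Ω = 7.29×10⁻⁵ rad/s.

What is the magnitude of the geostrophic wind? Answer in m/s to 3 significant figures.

12.1 m/s

Coriolis parameter at 62°S:
f = 2Ω sin φ = 2 × 7.29×10⁻⁵ × sin 62° = 1.29×10⁻⁴ s⁻¹
In the Southern Hemisphere f is negative: f = −1.29×10⁻⁴ s⁻¹.
Component geostrophic relations (x east, y north):
u_g = −(1/(fρ)) ∂P/∂y,  v_g = (1/(fρ)) ∂P/∂x
u_g = −(−1.6×10⁻³)/(−1.29×10⁻⁴ × 1.17) = −10.6 m/s;  v_g = (0.88×10⁻³)/(−1.29×10⁻⁴ × 1.17) = −5.84 m/s
|V_g| = √(u_g² + v_g²) = 12.1 m/s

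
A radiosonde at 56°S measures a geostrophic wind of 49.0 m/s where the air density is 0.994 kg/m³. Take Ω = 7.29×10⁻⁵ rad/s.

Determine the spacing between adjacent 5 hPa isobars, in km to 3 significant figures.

Coriolis parameter at 56°S:
f = 2Ω sin φ = 2 × 7.29×10⁻⁵ × sin 56° = 1.21×10⁻⁴ s⁻¹
Geostrophic balance rearranged: |∂P/∂n| = f ρ V_g
|∂P/∂n| = 1.21×10⁻⁴ × 0.994 × 49.0 = 5.89×10⁻³ Pa/m
Isobar spacing: Δn = ΔP/|∂P/∂n| = 500 Pa / 5.89×10⁻³ Pa/m = 84929 m ≈ 84.9 km

84.9 km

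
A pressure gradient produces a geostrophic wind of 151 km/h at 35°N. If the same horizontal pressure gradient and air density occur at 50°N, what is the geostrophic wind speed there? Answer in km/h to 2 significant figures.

110 km/h

With the same pressure gradient and density, V_g ∝ 1/f ∝ 1/sin φ.
V₂ = V₁ · sin φ₁ / sin φ₂ = 151 × sin 35° / sin 50°
V₂ = 151 × 0.5736/0.7660 = 110 km/h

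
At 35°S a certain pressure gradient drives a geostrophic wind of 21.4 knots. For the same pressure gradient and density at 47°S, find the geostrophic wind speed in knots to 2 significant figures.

17 knots

With the same pressure gradient and density, V_g ∝ 1/f ∝ 1/sin φ.
V₂ = V₁ · sin φ₁ / sin φ₂ = 21.4 × sin 35° / sin 47°
V₂ = 21.4 × 0.5736/0.7314 = 17 knots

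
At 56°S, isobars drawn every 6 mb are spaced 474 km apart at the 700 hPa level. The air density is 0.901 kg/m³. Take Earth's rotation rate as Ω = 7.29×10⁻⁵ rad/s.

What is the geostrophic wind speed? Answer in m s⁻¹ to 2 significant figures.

Coriolis parameter at 56°S:
f = 2Ω sin φ = 2 × 7.29×10⁻⁵ × sin 56° = 1.21×10⁻⁴ s⁻¹
Pressure gradient: |∂P/∂n| = 600 Pa / 474000 m = 1.27×10⁻³ Pa/m
Geostrophic balance (pressure-gradient force = Coriolis force):
V_g = (1/(fρ)) |∂P/∂n| = 1.27×10⁻³ / (1.21×10⁻⁴ × 0.901) = 11.6 m/s

12 m s⁻¹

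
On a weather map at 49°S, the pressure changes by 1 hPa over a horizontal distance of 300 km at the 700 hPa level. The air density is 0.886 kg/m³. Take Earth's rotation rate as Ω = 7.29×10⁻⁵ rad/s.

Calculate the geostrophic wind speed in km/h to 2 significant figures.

12 km/h

Coriolis parameter at 49°S:
f = 2Ω sin φ = 2 × 7.29×10⁻⁵ × sin 49° = 1.10×10⁻⁴ s⁻¹
Pressure gradient: |∂P/∂n| = 100 Pa / 300000 m = 3.33×10⁻⁴ Pa/m
Geostrophic balance (pressure-gradient force = Coriolis force):
V_g = (1/(fρ)) |∂P/∂n| = 3.33×10⁻⁴ / (1.10×10⁻⁴ × 0.886) = 3.42 m/s
Converting: 3.42 m/s × 3.6 = 12 km/h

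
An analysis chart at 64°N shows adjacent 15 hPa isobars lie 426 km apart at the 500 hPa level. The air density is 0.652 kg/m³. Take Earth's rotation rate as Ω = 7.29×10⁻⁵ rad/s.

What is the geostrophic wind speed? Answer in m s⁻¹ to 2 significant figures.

Coriolis parameter at 64°N:
f = 2Ω sin φ = 2 × 7.29×10⁻⁵ × sin 64° = 1.31×10⁻⁴ s⁻¹
Pressure gradient: |∂P/∂n| = 1500 Pa / 426000 m = 3.52×10⁻³ Pa/m
Geostrophic balance (pressure-gradient force = Coriolis force):
V_g = (1/(fρ)) |∂P/∂n| = 3.52×10⁻³ / (1.31×10⁻⁴ × 0.652) = 41.2 m/s

41 m s⁻¹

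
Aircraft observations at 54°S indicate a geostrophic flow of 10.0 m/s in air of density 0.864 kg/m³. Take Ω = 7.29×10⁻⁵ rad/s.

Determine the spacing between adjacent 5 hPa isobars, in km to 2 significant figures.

490 km

Coriolis parameter at 54°S:
f = 2Ω sin φ = 2 × 7.29×10⁻⁵ × sin 54° = 1.18×10⁻⁴ s⁻¹
Geostrophic balance rearranged: |∂P/∂n| = f ρ V_g
|∂P/∂n| = 1.18×10⁻⁴ × 0.864 × 10.0 = 1.02×10⁻³ Pa/m
Isobar spacing: Δn = ΔP/|∂P/∂n| = 500 Pa / 1.02×10⁻³ Pa/m = 490615 m ≈ 490 km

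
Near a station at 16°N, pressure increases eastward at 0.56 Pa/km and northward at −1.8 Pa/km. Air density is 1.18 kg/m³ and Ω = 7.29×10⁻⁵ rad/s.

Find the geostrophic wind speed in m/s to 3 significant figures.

39.8 m/s

Coriolis parameter at 16°N:
f = 2Ω sin φ = 2 × 7.29×10⁻⁵ × sin 16° = 4.02×10⁻⁵ s⁻¹
Component geostrophic relations (x east, y north):
u_g = −(1/(fρ)) ∂P/∂y,  v_g = (1/(fρ)) ∂P/∂x
u_g = −(−1.8×10⁻³)/(4.02×10⁻⁵ × 1.18) = 38.0 m/s;  v_g = (0.56×10⁻³)/(4.02×10⁻⁵ × 1.18) = 11.8 m/s
|V_g| = √(u_g² + v_g²) = 39.8 m/s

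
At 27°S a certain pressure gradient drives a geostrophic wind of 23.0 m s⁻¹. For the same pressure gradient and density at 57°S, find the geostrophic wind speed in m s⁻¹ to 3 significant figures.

12.5 m s⁻¹

With the same pressure gradient and density, V_g ∝ 1/f ∝ 1/sin φ.
V₂ = V₁ · sin φ₁ / sin φ₂ = 23.0 × sin 27° / sin 57°
V₂ = 23.0 × 0.4540/0.8387 = 12.5 m s⁻¹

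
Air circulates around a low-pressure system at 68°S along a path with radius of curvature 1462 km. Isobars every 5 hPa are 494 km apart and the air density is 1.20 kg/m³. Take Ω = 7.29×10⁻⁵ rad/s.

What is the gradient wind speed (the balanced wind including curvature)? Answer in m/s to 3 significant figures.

Coriolis parameter at 68°S:
f = 2Ω sin φ = 2 × 7.29×10⁻⁵ × sin 68° = 1.35×10⁻⁴ s⁻¹
Pressure gradient: |∂P/∂n| = 500 Pa / 494000 m = 1.01×10⁻³ Pa/m
Geostrophic speed: V_g = |∂P/∂n|/(fρ) = 1.01×10⁻³/(1.35×10⁻⁴ × 1.20) = 6.24 m/s
Around a low, centrifugal force acts outward with Coriolis, so pressure-gradient force balances both:
(1/ρ)|∂P/∂n| = fV + V²/R  →  V² + fR·V − fR·V_g = 0
With fR = 1.35×10⁻⁴ × 1462×10³ m = 198 m/s:
V = [−fR + √((fR)² + 4 fR V_g)]/2 = [−198 + √(198² + 4×198×6.24)]/2 = 6.05 m/s
Subgeostrophic (V < V_g = 6.24 m/s), as expected around a low.

6.05 m/s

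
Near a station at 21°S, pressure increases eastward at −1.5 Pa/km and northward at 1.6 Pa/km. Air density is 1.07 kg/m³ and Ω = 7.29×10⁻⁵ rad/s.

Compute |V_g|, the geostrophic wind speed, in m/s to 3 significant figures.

39.2 m/s

Coriolis parameter at 21°S:
f = 2Ω sin φ = 2 × 7.29×10⁻⁵ × sin 21° = 5.23×10⁻⁵ s⁻¹
In the Southern Hemisphere f is negative: f = −5.23×10⁻⁵ s⁻¹.
Component geostrophic relations (x east, y north):
u_g = −(1/(fρ)) ∂P/∂y,  v_g = (1/(fρ)) ∂P/∂x
u_g = −(1.6×10⁻³)/(−5.23×10⁻⁵ × 1.07) = 28.6 m/s;  v_g = (−1.5×10⁻³)/(−5.23×10⁻⁵ × 1.07) = 26.8 m/s
|V_g| = √(u_g² + v_g²) = 39.2 m/s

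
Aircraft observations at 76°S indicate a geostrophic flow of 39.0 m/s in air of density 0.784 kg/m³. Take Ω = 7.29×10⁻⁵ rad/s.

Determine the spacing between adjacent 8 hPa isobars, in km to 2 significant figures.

Coriolis parameter at 76°S:
f = 2Ω sin φ = 2 × 7.29×10⁻⁵ × sin 76° = 1.41×10⁻⁴ s⁻¹
Geostrophic balance rearranged: |∂P/∂n| = f ρ V_g
|∂P/∂n| = 1.41×10⁻⁴ × 0.784 × 39.0 = 4.33×10⁻³ Pa/m
Isobar spacing: Δn = ΔP/|∂P/∂n| = 800 Pa / 4.33×10⁻³ Pa/m = 184947 m ≈ 180 km

180 km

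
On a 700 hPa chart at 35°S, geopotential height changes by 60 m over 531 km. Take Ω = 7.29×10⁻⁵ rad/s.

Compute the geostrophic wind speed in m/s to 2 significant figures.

Coriolis parameter at 35°S:
f = 2Ω sin φ = 2 × 7.29×10⁻⁵ × sin 35° = 8.36×10⁻⁵ s⁻¹
Height gradient: |∂Z/∂n| = 60 m / 531000 m = 1.13×10⁻⁴
On a pressure surface, geostrophic balance gives V_g = (g/f)|∂Z/∂n|:
V_g = 9.81 × 1.13×10⁻⁴ / 8.36×10⁻⁵ = 13.3 m/s

13 m/s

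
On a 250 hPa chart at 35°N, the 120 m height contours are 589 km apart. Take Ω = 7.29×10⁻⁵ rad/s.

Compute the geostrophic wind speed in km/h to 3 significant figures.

Coriolis parameter at 35°N:
f = 2Ω sin φ = 2 × 7.29×10⁻⁵ × sin 35° = 8.36×10⁻⁵ s⁻¹
Height gradient: |∂Z/∂n| = 120 m / 589000 m = 2.04×10⁻⁴
On a pressure surface, geostrophic balance gives V_g = (g/f)|∂Z/∂n|:
V_g = 9.81 × 2.04×10⁻⁴ / 8.36×10⁻⁵ = 23.9 m/s
Converting: 23.9 m/s × 3.6 = 86.0 km/h

86.0 km/h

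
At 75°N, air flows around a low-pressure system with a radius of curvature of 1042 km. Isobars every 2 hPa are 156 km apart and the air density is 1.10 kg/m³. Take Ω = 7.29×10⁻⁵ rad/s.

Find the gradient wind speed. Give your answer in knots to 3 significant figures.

15.3 knots

Coriolis parameter at 75°N:
f = 2Ω sin φ = 2 × 7.29×10⁻⁵ × sin 75° = 1.41×10⁻⁴ s⁻¹
Pressure gradient: |∂P/∂n| = 200 Pa / 156000 m = 1.28×10⁻³ Pa/m
Geostrophic speed: V_g = |∂P/∂n|/(fρ) = 1.28×10⁻³/(1.41×10⁻⁴ × 1.10) = 8.28 m/s
Around a low, centrifugal force acts outward with Coriolis, so pressure-gradient force balances both:
(1/ρ)|∂P/∂n| = fV + V²/R  →  V² + fR·V − fR·V_g = 0
With fR = 1.41×10⁻⁴ × 1042×10³ m = 147 m/s:
V = [−fR + √((fR)² + 4 fR V_g)]/2 = [−147 + √(147² + 4×147×8.28)]/2 = 7.86 m/s
Subgeostrophic (V < V_g = 8.28 m/s), as expected around a low.
Converting: 7.86 m/s × 1.944 = 15.3 knots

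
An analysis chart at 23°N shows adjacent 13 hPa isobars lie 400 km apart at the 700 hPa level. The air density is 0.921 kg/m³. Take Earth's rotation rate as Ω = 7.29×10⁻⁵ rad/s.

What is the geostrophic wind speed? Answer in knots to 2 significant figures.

120 knots

Coriolis parameter at 23°N:
f = 2Ω sin φ = 2 × 7.29×10⁻⁵ × sin 23° = 5.70×10⁻⁵ s⁻¹
Pressure gradient: |∂P/∂n| = 1300 Pa / 400000 m = 3.25×10⁻³ Pa/m
Geostrophic balance (pressure-gradient force = Coriolis force):
V_g = (1/(fρ)) |∂P/∂n| = 3.25×10⁻³ / (5.70×10⁻⁵ × 0.921) = 61.9 m/s
Converting: 61.9 m/s × 1.944 = 120 knots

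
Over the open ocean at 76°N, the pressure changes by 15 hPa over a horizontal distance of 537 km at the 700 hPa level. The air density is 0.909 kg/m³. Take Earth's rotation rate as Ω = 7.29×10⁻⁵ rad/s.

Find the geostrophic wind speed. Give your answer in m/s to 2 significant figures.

22 m/s

Coriolis parameter at 76°N:
f = 2Ω sin φ = 2 × 7.29×10⁻⁵ × sin 76° = 1.41×10⁻⁴ s⁻¹
Pressure gradient: |∂P/∂n| = 1500 Pa / 537000 m = 2.79×10⁻³ Pa/m
Geostrophic balance (pressure-gradient force = Coriolis force):
V_g = (1/(fρ)) |∂P/∂n| = 2.79×10⁻³ / (1.41×10⁻⁴ × 0.909) = 21.7 m/s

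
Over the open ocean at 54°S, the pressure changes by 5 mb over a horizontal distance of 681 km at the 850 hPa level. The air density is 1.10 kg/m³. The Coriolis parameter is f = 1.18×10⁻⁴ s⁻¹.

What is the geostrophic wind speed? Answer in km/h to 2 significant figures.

Pressure gradient: |∂P/∂n| = 500 Pa / 681000 m = 7.34×10⁻⁴ Pa/m
Geostrophic balance (pressure-gradient force = Coriolis force):
V_g = (1/(fρ)) |∂P/∂n| = 7.34×10⁻⁴ / (1.18×10⁻⁴ × 1.10) = 5.66 m/s
Converting: 5.66 m/s × 3.6 = 20 km/h

20 km/h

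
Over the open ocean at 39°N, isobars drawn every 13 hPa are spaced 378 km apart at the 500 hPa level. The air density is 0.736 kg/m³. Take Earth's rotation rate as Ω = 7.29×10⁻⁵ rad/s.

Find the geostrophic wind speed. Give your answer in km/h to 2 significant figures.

180 km/h

Coriolis parameter at 39°N:
f = 2Ω sin φ = 2 × 7.29×10⁻⁵ × sin 39° = 9.18×10⁻⁵ s⁻¹
Pressure gradient: |∂P/∂n| = 1300 Pa / 378000 m = 3.44×10⁻³ Pa/m
Geostrophic balance (pressure-gradient force = Coriolis force):
V_g = (1/(fρ)) |∂P/∂n| = 3.44×10⁻³ / (9.18×10⁻⁵ × 0.736) = 50.9 m/s
Converting: 50.9 m/s × 3.6 = 180 km/h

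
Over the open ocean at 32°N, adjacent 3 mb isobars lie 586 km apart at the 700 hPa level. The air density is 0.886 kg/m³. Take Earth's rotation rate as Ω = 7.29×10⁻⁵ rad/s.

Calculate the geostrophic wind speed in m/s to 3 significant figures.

Coriolis parameter at 32°N:
f = 2Ω sin φ = 2 × 7.29×10⁻⁵ × sin 32° = 7.73×10⁻⁵ s⁻¹
Pressure gradient: |∂P/∂n| = 300 Pa / 586000 m = 5.12×10⁻⁴ Pa/m
Geostrophic balance (pressure-gradient force = Coriolis force):
V_g = (1/(fρ)) |∂P/∂n| = 5.12×10⁻⁴ / (7.73×10⁻⁵ × 0.886) = 7.48 m/s

7.48 m/s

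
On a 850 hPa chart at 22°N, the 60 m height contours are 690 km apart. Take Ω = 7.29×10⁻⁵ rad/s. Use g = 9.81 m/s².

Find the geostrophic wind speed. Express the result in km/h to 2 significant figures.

56 km/h

Coriolis parameter at 22°N:
f = 2Ω sin φ = 2 × 7.29×10⁻⁵ × sin 22° = 5.46×10⁻⁵ s⁻¹
Height gradient: |∂Z/∂n| = 60 m / 690000 m = 8.70×10⁻⁵
On a pressure surface, geostrophic balance gives V_g = (g/f)|∂Z/∂n|:
V_g = 9.81 × 8.70×10⁻⁵ / 5.46×10⁻⁵ = 15.6 m/s
Converting: 15.6 m/s × 3.6 = 56 km/h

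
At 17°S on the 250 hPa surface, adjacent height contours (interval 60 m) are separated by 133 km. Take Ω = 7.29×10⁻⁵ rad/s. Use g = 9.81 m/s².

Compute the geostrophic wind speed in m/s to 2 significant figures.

Coriolis parameter at 17°S:
f = 2Ω sin φ = 2 × 7.29×10⁻⁵ × sin 17° = 4.26×10⁻⁵ s⁻¹
Height gradient: |∂Z/∂n| = 60 m / 133000 m = 4.51×10⁻⁴
On a pressure surface, geostrophic balance gives V_g = (g/f)|∂Z/∂n|:
V_g = 9.81 × 4.51×10⁻⁴ / 4.26×10⁻⁵ = 104 m/s

100 m/s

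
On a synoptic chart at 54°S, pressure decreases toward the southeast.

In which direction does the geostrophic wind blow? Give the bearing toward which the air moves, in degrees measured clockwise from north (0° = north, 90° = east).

045°

The pressure-gradient force points toward the southeast (bearing 135°).
Geostrophic balance: in the Southern Hemisphere the Coriolis force deflects motion to the left, so the geostrophic wind blows 90° to the left of the pressure-gradient force (low pressure on the right).
Rotating 135° by 90° counterclockwise gives 045° — the wind blows toward the northeast.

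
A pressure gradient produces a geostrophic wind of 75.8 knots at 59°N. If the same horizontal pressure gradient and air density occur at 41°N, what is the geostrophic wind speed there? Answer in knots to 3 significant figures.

99.0 knots

With the same pressure gradient and density, V_g ∝ 1/f ∝ 1/sin φ.
V₂ = V₁ · sin φ₁ / sin φ₂ = 75.8 × sin 59° / sin 41°
V₂ = 75.8 × 0.8572/0.6561 = 99.0 knots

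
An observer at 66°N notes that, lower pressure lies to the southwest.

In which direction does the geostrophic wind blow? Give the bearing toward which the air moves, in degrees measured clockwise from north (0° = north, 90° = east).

The pressure-gradient force points toward the southwest (bearing 225°).
Geostrophic balance: in the Northern Hemisphere the Coriolis force deflects motion to the right, so the geostrophic wind blows 90° to the right of the pressure-gradient force (low pressure on the left).
Rotating 225° by 90° clockwise gives 315° — the wind blows toward the northwest.

315°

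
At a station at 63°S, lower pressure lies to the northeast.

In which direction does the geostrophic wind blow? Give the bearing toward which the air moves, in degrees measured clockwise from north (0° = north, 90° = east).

315°

The pressure-gradient force points toward the northeast (bearing 045°).
Geostrophic balance: in the Southern Hemisphere the Coriolis force deflects motion to the left, so the geostrophic wind blows 90° to the left of the pressure-gradient force (low pressure on the right).
Rotating 045° by 90° counterclockwise gives 315° — the wind blows toward the northwest.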